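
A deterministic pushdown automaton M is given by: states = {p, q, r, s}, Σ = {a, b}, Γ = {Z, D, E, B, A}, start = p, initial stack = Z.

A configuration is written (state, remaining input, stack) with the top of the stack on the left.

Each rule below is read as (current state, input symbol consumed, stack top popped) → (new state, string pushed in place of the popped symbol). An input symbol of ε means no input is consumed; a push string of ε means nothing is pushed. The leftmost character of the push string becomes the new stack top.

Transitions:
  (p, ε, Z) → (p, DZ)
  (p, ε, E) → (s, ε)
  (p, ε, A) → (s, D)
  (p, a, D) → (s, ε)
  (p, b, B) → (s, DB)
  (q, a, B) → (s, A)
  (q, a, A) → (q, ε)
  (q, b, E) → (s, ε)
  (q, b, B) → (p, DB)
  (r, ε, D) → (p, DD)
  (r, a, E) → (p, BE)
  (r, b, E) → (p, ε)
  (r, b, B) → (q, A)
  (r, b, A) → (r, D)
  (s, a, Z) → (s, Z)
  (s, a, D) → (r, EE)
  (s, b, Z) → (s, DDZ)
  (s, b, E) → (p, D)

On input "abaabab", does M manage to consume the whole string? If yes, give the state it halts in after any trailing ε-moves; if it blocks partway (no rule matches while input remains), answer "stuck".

s

(p, abaabab, Z) ⊢ (p, abaabab, DZ) ⊢ (s, baabab, Z) ⊢ (s, aabab, DDZ) ⊢ (r, abab, EEDZ) ⊢ (p, bab, BEEDZ) ⊢ (s, ab, DBEEDZ) ⊢ (r, b, EEBEEDZ) ⊢ (p, ε, EBEEDZ) ⊢ (s, ε, BEEDZ)
All input consumed; M is in state s.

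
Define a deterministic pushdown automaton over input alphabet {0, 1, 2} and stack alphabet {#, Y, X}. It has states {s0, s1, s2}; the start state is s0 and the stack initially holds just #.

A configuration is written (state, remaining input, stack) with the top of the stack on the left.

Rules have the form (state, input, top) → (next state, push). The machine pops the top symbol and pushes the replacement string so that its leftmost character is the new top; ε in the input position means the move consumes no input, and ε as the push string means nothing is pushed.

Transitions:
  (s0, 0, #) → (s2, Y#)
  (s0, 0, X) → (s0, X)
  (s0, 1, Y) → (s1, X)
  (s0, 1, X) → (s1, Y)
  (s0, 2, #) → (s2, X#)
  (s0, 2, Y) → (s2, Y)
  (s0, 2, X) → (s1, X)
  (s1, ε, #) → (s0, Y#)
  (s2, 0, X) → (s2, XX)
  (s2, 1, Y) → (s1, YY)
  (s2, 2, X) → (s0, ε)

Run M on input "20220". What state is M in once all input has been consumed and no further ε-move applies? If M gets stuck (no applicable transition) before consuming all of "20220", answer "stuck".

stuck

(s0, 20220, #)
  read 2, top #: go to s2, push X# → (s2, 0220, X#)
  read 0, top X: go to s2, push XX → (s2, 220, XX#)
  read 2, top X: go to s0, push ε → (s0, 20, X#)
  read 2, top X: go to s1, push X → (s1, 0, X#)
No transition for (s1, 0, top X); M blocks with input 0 remaining.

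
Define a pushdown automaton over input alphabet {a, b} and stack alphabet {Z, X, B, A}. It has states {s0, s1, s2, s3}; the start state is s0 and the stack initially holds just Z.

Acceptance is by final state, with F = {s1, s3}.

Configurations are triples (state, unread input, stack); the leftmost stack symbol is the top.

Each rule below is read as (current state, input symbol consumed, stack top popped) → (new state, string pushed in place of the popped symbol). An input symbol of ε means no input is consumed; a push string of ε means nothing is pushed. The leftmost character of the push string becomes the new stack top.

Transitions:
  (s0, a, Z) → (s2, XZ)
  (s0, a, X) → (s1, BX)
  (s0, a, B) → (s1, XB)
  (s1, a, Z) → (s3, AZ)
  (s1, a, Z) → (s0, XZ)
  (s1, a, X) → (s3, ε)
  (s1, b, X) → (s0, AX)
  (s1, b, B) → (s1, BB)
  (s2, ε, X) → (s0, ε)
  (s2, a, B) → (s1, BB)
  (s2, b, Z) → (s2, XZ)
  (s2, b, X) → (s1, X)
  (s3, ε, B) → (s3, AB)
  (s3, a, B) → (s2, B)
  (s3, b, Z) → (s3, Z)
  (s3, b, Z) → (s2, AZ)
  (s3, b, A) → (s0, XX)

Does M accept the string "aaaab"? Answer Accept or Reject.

One accepting computation: (s0, aaaab, Z) ⊢ (s2, aaab, XZ) ⊢ (s0, aaab, Z) ⊢ (s2, aab, XZ) ⊢ (s0, aab, Z) ⊢ (s2, ab, XZ) ⊢ (s0, ab, Z) ⊢ (s2, b, XZ) ⊢ (s1, ε, XZ)
All input consumed and state s1 ∈ F.

Accept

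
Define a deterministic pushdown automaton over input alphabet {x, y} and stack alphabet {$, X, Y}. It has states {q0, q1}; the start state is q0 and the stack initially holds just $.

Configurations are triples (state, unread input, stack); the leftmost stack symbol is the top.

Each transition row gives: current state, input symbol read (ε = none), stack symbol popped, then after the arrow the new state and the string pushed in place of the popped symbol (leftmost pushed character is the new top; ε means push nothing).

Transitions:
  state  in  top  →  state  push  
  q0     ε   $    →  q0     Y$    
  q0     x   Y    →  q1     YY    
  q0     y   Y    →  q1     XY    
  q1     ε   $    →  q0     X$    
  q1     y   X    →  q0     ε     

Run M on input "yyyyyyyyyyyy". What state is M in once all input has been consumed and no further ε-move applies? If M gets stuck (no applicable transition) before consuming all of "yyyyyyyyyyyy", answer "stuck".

q0

(q0, yyyyyyyyyyyy, $)
  ε-move, top $: go to q0, push Y$ → (q0, yyyyyyyyyyyy, Y$)
  read y, top Y: go to q1, push XY → (q1, yyyyyyyyyyy, XY$)
  read y, top X: go to q0, push ε → (q0, yyyyyyyyyy, Y$)
  read y, top Y: go to q1, push XY → (q1, yyyyyyyyy, XY$)
  read y, top X: go to q0, push ε → (q0, yyyyyyyy, Y$)
  read y, top Y: go to q1, push XY → (q1, yyyyyyy, XY$)
  read y, top X: go to q0, push ε → (q0, yyyyyy, Y$)
  read y, top Y: go to q1, push XY → (q1, yyyyy, XY$)
  read y, top X: go to q0, push ε → (q0, yyyy, Y$)
  read y, top Y: go to q1, push XY → (q1, yyy, XY$)
  read y, top X: go to q0, push ε → (q0, yy, Y$)
  read y, top Y: go to q1, push XY → (q1, y, XY$)
  read y, top X: go to q0, push ε → (q0, ε, Y$)
All input consumed; M is in state q0.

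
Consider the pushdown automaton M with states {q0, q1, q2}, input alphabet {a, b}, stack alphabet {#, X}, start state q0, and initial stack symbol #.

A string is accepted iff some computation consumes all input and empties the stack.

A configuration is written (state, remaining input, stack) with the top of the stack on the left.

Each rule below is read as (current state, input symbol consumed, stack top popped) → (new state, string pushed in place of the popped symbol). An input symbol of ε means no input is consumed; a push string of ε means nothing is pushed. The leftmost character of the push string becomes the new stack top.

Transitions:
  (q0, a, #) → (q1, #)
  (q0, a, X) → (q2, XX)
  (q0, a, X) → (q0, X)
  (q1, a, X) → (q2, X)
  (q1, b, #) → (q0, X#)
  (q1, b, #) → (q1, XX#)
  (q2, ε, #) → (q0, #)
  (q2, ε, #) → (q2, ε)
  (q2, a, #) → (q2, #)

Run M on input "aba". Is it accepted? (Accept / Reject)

Reject

No computation consumes all input and empties the stack.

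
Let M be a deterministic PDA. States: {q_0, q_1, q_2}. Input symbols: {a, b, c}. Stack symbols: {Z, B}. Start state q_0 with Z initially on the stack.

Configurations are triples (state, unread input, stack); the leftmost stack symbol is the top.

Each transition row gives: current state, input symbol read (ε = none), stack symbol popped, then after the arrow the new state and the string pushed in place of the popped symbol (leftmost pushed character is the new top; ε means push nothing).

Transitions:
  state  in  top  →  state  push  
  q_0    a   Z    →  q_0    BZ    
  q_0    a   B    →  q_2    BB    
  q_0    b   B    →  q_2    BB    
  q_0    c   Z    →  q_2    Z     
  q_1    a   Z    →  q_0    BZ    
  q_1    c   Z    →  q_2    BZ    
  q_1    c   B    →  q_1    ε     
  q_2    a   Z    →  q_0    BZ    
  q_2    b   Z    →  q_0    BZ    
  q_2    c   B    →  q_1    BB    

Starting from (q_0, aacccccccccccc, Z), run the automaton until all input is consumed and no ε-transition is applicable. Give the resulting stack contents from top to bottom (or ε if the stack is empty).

(q_0, aacccccccccccc, Z) ⊢ (q_0, acccccccccccc, BZ) ⊢ (q_2, cccccccccccc, BBZ) ⊢ (q_1, ccccccccccc, BBBZ) ⊢ (q_1, cccccccccc, BBZ) ⊢ (q_1, ccccccccc, BZ) ⊢ (q_1, cccccccc, Z) ⊢ (q_2, ccccccc, BZ) ⊢ (q_1, cccccc, BBZ) ⊢ (q_1, ccccc, BZ) ⊢ (q_1, cccc, Z) ⊢ (q_2, ccc, BZ) ⊢ (q_1, cc, BBZ) ⊢ (q_1, c, BZ) ⊢ (q_1, ε, Z)
All input consumed in state q_1 with stack Z.

Z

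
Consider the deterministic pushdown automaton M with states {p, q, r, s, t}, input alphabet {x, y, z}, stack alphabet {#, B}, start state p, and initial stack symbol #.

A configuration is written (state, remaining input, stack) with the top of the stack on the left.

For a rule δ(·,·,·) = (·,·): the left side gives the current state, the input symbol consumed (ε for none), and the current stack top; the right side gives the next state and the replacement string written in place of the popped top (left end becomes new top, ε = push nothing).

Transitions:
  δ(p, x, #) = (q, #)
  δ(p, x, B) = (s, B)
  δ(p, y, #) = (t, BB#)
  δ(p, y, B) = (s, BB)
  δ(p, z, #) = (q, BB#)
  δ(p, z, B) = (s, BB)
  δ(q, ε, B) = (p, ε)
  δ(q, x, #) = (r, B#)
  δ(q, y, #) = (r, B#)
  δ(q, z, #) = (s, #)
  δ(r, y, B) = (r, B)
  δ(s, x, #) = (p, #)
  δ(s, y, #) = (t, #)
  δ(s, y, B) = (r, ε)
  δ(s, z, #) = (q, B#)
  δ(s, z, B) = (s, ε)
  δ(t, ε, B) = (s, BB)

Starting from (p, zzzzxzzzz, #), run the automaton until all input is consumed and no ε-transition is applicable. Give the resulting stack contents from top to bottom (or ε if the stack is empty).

#

(p, zzzzxzzzz, #)
  read z, top #: go to q, push BB# → (q, zzzxzzzz, BB#)
  ε-move, top B: go to p, push ε → (p, zzzxzzzz, B#)
  read z, top B: go to s, push BB → (s, zzxzzzz, BB#)
  read z, top B: go to s, push ε → (s, zxzzzz, B#)
  read z, top B: go to s, push ε → (s, xzzzz, #)
  read x, top #: go to p, push # → (p, zzzz, #)
  read z, top #: go to q, push BB# → (q, zzz, BB#)
  ε-move, top B: go to p, push ε → (p, zzz, B#)
  read z, top B: go to s, push BB → (s, zz, BB#)
  read z, top B: go to s, push ε → (s, z, B#)
  read z, top B: go to s, push ε → (s, ε, #)
All input consumed in state s with stack #.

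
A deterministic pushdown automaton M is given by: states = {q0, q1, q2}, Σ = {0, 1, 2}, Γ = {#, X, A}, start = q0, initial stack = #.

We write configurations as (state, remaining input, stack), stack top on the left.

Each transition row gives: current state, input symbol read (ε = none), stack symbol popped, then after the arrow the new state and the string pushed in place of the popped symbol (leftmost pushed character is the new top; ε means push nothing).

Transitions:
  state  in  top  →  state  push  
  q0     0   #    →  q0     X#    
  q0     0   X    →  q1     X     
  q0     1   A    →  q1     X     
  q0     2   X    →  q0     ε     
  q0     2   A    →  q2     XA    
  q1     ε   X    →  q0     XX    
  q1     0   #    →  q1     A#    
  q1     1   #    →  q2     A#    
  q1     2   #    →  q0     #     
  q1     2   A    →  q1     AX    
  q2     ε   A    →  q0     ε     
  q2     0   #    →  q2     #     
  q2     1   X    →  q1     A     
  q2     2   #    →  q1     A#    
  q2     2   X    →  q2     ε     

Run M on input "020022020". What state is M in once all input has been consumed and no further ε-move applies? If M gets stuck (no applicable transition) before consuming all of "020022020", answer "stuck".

(q0, 020022020, #)
  read 0, top #: go to q0, push X# → (q0, 20022020, X#)
  read 2, top X: go to q0, push ε → (q0, 0022020, #)
  read 0, top #: go to q0, push X# → (q0, 022020, X#)
  read 0, top X: go to q1, push X → (q1, 22020, X#)
  ε-move, top X: go to q0, push XX → (q0, 22020, XX#)
  read 2, top X: go to q0, push ε → (q0, 2020, X#)
  read 2, top X: go to q0, push ε → (q0, 020, #)
  read 0, top #: go to q0, push X# → (q0, 20, X#)
  read 2, top X: go to q0, push ε → (q0, 0, #)
  read 0, top #: go to q0, push X# → (q0, ε, X#)
All input consumed; M is in state q0.

q0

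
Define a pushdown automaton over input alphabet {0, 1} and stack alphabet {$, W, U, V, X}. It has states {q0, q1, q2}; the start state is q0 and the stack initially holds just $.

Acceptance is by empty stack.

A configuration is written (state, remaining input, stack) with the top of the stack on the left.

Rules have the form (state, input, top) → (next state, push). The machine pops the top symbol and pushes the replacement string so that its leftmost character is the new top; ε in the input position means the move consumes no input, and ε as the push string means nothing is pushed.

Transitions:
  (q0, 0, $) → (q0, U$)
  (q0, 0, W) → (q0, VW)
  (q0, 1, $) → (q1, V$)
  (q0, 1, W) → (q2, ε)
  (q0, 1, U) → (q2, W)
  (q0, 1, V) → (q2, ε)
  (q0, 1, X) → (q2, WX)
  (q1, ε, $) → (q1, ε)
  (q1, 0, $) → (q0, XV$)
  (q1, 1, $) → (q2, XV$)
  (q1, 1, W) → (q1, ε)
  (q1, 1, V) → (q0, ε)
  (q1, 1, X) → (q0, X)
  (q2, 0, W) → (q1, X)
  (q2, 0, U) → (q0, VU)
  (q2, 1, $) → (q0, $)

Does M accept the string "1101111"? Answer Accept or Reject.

No computation consumes all input and empties the stack.

Reject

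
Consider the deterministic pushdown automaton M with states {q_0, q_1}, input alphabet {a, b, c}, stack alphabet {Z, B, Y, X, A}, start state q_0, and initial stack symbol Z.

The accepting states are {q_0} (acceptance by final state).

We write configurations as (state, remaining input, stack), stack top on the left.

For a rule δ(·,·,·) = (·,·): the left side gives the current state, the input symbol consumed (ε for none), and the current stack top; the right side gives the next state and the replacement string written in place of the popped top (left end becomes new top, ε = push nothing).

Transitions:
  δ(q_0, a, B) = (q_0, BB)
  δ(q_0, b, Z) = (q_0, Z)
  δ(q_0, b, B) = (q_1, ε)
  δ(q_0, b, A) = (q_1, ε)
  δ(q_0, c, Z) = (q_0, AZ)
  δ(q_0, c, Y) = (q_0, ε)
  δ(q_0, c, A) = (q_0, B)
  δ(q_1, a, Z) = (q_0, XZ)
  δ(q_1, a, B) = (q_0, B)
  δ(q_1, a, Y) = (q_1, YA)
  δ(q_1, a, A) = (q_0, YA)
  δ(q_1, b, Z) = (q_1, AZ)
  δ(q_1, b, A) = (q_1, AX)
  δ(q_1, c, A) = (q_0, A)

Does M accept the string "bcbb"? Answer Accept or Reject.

Reject

(q_0, bcbb, Z)
  read b, top Z: go to q_0, push Z → (q_0, cbb, Z)
  read c, top Z: go to q_0, push AZ → (q_0, bb, AZ)
  read b, top A: go to q_1, push ε → (q_1, b, Z)
  read b, top Z: go to q_1, push AZ → (q_1, ε, AZ)
All input consumed; state q_1 ∉ F and no further ε-move applies.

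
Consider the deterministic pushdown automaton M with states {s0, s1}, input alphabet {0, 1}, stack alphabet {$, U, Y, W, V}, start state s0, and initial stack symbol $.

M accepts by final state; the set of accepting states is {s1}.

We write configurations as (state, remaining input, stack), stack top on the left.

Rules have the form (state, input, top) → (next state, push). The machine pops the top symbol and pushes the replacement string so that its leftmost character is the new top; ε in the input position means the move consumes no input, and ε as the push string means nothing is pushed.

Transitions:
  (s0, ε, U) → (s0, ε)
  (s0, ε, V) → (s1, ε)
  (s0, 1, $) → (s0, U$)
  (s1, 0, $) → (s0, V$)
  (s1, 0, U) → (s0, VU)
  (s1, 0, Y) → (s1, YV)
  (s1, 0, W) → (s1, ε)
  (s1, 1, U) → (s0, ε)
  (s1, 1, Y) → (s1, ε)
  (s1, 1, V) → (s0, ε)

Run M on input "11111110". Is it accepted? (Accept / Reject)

(s0, 11111110, $)
  read 1, top $: go to s0, push U$ → (s0, 1111110, U$)
  ε-move, top U: go to s0, push ε → (s0, 1111110, $)
  read 1, top $: go to s0, push U$ → (s0, 111110, U$)
  ε-move, top U: go to s0, push ε → (s0, 111110, $)
  read 1, top $: go to s0, push U$ → (s0, 11110, U$)
  ε-move, top U: go to s0, push ε → (s0, 11110, $)
  read 1, top $: go to s0, push U$ → (s0, 1110, U$)
  ε-move, top U: go to s0, push ε → (s0, 1110, $)
  read 1, top $: go to s0, push U$ → (s0, 110, U$)
  ε-move, top U: go to s0, push ε → (s0, 110, $)
  read 1, top $: go to s0, push U$ → (s0, 10, U$)
  ε-move, top U: go to s0, push ε → (s0, 10, $)
  read 1, top $: go to s0, push U$ → (s0, 0, U$)
  ε-move, top U: go to s0, push ε → (s0, 0, $)
No transition applies at (s0, 0, $); input not fully consumed.

Reject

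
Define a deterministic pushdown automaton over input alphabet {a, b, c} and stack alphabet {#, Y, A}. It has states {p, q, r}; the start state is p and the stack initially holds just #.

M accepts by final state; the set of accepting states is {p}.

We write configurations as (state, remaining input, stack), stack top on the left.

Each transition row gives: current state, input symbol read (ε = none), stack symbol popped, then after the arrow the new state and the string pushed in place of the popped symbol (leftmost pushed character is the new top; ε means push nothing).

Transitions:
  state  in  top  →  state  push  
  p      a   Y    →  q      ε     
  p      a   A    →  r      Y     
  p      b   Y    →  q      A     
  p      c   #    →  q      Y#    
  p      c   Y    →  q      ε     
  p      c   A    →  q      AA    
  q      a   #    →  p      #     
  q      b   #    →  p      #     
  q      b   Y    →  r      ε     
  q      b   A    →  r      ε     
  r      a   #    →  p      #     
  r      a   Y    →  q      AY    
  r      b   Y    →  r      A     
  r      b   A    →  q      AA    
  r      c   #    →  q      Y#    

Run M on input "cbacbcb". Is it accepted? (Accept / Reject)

(p, cbacbcb, #) ⊢ (q, bacbcb, Y#) ⊢ (r, acbcb, #) ⊢ (p, cbcb, #) ⊢ (q, bcb, Y#) ⊢ (r, cb, #) ⊢ (q, b, Y#) ⊢ (r, ε, #)
All input consumed; state r ∉ F and no further ε-move applies.

Reject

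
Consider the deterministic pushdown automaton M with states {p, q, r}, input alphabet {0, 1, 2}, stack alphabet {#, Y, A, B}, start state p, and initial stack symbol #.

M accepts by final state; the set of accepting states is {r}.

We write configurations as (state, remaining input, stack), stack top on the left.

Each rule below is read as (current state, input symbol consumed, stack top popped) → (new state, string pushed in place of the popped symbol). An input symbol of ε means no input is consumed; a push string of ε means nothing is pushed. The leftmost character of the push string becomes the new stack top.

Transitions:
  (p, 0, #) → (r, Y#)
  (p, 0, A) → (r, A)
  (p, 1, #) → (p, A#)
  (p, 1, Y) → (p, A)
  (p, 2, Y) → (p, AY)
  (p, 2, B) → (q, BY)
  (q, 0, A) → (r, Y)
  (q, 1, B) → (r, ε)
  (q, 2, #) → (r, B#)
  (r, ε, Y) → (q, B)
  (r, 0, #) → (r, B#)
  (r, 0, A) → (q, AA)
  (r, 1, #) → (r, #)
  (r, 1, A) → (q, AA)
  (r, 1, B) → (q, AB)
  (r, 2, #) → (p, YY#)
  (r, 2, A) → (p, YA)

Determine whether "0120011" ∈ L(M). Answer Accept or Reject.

(p, 0120011, #) ⊢ (r, 120011, Y#) ⊢ (q, 120011, B#) ⊢ (r, 20011, #) ⊢ (p, 0011, YY#)
No transition applies at (p, 0011, YY#); input not fully consumed.

Reject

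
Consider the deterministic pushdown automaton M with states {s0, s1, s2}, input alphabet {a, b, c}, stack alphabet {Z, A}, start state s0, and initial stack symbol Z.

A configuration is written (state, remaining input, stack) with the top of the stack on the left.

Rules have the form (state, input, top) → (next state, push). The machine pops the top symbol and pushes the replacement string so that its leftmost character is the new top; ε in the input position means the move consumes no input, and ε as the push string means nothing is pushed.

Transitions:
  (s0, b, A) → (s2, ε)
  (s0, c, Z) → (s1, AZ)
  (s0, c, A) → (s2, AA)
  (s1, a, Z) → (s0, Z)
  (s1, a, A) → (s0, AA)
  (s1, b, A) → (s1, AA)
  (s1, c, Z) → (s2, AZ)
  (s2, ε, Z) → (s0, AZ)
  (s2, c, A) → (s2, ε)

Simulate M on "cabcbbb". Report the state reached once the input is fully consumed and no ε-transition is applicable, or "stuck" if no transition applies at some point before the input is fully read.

(s0, cabcbbb, Z)
  read c, top Z: go to s1, push AZ → (s1, abcbbb, AZ)
  read a, top A: go to s0, push AA → (s0, bcbbb, AAZ)
  read b, top A: go to s2, push ε → (s2, cbbb, AZ)
  read c, top A: go to s2, push ε → (s2, bbb, Z)
  ε-move, top Z: go to s0, push AZ → (s0, bbb, AZ)
  read b, top A: go to s2, push ε → (s2, bb, Z)
  ε-move, top Z: go to s0, push AZ → (s0, bb, AZ)
  read b, top A: go to s2, push ε → (s2, b, Z)
  ε-move, top Z: go to s0, push AZ → (s0, b, AZ)
  read b, top A: go to s2, push ε → (s2, ε, Z)
  ε-move, top Z: go to s0, push AZ → (s0, ε, AZ)
All input consumed; M is in state s0.

s0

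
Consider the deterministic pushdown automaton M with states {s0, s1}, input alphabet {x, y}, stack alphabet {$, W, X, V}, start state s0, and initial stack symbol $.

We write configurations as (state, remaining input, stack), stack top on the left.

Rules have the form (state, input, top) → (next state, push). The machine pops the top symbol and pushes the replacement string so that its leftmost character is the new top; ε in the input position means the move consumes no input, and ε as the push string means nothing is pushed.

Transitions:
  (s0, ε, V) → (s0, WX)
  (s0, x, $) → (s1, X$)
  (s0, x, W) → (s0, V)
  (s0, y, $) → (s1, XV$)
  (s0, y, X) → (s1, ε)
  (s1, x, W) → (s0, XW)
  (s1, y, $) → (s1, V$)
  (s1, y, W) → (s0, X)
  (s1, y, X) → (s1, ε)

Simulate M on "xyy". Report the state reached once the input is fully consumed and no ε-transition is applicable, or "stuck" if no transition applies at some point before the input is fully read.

s1

(s0, xyy, $)
  read x, top $: go to s1, push X$ → (s1, yy, X$)
  read y, top X: go to s1, push ε → (s1, y, $)
  read y, top $: go to s1, push V$ → (s1, ε, V$)
All input consumed; M is in state s1.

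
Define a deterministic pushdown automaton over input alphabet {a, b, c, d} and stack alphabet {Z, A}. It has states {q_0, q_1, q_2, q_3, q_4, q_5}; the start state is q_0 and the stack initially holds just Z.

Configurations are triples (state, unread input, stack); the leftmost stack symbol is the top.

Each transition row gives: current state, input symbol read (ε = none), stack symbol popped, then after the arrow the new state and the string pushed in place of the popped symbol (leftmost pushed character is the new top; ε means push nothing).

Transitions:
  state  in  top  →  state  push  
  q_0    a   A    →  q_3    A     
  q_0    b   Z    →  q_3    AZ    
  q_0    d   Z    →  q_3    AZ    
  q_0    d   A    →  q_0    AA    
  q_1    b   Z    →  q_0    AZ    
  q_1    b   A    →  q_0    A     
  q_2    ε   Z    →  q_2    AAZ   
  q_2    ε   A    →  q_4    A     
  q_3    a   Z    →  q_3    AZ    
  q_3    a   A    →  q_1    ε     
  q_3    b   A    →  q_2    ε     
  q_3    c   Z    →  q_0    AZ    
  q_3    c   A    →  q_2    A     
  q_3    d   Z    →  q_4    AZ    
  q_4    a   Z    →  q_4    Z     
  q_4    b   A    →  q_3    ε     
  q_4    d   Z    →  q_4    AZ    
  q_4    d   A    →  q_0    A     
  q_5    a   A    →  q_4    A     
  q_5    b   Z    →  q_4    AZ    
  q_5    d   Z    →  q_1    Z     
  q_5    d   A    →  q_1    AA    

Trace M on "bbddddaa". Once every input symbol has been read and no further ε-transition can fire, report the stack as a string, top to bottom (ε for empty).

(q_0, bbddddaa, Z)
  read b, top Z: go to q_3, push AZ → (q_3, bddddaa, AZ)
  read b, top A: go to q_2, push ε → (q_2, ddddaa, Z)
  ε-move, top Z: go to q_2, push AAZ → (q_2, ddddaa, AAZ)
  ε-move, top A: go to q_4, push A → (q_4, ddddaa, AAZ)
  read d, top A: go to q_0, push A → (q_0, dddaa, AAZ)
  read d, top A: go to q_0, push AA → (q_0, ddaa, AAAZ)
  read d, top A: go to q_0, push AA → (q_0, daa, AAAAZ)
  read d, top A: go to q_0, push AA → (q_0, aa, AAAAAZ)
  read a, top A: go to q_3, push A → (q_3, a, AAAAAZ)
  read a, top A: go to q_1, push ε → (q_1, ε, AAAAZ)
All input consumed in state q_1 with stack AAAAZ.

AAAAZ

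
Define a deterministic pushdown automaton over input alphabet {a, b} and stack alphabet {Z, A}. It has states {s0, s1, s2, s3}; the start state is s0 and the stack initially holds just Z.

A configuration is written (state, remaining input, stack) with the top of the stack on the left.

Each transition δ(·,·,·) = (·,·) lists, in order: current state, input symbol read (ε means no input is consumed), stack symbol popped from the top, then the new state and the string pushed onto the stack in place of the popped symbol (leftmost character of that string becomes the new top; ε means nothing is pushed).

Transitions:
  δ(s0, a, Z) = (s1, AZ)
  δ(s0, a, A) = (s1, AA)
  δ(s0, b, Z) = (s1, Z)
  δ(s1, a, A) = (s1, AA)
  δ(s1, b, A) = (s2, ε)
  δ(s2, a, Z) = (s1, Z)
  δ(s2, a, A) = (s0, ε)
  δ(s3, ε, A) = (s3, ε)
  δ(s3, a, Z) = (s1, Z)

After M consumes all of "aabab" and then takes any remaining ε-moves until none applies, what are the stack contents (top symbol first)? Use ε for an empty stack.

Z

(s0, aabab, Z)
  read a, top Z: go to s1, push AZ → (s1, abab, AZ)
  read a, top A: go to s1, push AA → (s1, bab, AAZ)
  read b, top A: go to s2, push ε → (s2, ab, AZ)
  read a, top A: go to s0, push ε → (s0, b, Z)
  read b, top Z: go to s1, push Z → (s1, ε, Z)
All input consumed in state s1 with stack Z.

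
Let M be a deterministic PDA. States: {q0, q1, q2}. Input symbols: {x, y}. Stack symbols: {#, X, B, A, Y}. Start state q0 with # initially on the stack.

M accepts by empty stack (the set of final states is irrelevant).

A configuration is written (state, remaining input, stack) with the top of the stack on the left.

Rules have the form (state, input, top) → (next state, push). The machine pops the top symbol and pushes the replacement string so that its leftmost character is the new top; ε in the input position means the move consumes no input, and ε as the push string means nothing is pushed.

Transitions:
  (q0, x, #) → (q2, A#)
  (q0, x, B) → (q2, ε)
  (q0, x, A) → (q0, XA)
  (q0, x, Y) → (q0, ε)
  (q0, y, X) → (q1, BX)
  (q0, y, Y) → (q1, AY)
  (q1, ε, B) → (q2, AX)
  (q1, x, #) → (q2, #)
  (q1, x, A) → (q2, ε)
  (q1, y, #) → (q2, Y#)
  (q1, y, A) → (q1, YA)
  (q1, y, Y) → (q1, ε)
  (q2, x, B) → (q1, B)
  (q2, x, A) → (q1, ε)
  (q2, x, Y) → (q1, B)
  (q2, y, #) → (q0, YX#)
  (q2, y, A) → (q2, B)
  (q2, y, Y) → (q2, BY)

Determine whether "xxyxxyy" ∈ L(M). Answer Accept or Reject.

(q0, xxyxxyy, #)
  read x, top #: go to q2, push A# → (q2, xyxxyy, A#)
  read x, top A: go to q1, push ε → (q1, yxxyy, #)
  read y, top #: go to q2, push Y# → (q2, xxyy, Y#)
  read x, top Y: go to q1, push B → (q1, xyy, B#)
  ε-move, top B: go to q2, push AX → (q2, xyy, AX#)
  read x, top A: go to q1, push ε → (q1, yy, X#)
No transition applies at (q1, yy, X#); input not fully consumed.

Reject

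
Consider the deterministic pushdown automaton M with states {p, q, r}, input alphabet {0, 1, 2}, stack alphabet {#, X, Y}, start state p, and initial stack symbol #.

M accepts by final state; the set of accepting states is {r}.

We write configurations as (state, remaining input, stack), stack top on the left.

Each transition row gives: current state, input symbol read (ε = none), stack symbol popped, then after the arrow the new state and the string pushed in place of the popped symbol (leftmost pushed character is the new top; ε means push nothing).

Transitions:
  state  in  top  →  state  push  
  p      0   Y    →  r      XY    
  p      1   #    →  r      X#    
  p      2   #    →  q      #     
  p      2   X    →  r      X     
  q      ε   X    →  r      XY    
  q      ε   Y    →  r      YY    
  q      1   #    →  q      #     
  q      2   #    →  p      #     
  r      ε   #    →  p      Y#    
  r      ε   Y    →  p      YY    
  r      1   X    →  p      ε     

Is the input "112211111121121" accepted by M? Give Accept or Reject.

(p, 112211111121121, #)
  read 1, top #: go to r, push X# → (r, 12211111121121, X#)
  read 1, top X: go to p, push ε → (p, 2211111121121, #)
  read 2, top #: go to q, push # → (q, 211111121121, #)
  read 2, top #: go to p, push # → (p, 11111121121, #)
  read 1, top #: go to r, push X# → (r, 1111121121, X#)
  read 1, top X: go to p, push ε → (p, 111121121, #)
  read 1, top #: go to r, push X# → (r, 11121121, X#)
  read 1, top X: go to p, push ε → (p, 1121121, #)
  read 1, top #: go to r, push X# → (r, 121121, X#)
  read 1, top X: go to p, push ε → (p, 21121, #)
  read 2, top #: go to q, push # → (q, 1121, #)
  read 1, top #: go to q, push # → (q, 121, #)
  read 1, top #: go to q, push # → (q, 21, #)
  read 2, top #: go to p, push # → (p, 1, #)
  read 1, top #: go to r, push X# → (r, ε, X#)
All input consumed; state r ∈ F.

Accept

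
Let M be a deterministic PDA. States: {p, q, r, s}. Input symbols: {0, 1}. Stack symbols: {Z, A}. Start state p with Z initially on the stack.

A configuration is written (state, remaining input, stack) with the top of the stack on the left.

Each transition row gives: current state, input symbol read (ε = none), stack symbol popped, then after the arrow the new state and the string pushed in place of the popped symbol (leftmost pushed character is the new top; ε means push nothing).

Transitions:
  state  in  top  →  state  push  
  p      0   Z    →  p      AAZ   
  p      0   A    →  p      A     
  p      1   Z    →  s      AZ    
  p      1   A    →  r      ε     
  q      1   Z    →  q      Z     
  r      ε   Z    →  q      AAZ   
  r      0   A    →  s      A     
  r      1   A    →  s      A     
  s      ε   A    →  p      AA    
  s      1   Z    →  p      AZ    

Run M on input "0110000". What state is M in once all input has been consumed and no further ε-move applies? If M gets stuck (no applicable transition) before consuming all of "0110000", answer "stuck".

p

(p, 0110000, Z) ⊢ (p, 110000, AAZ) ⊢ (r, 10000, AZ) ⊢ (s, 0000, AZ) ⊢ (p, 0000, AAZ) ⊢ (p, 000, AAZ) ⊢ (p, 00, AAZ) ⊢ (p, 0, AAZ) ⊢ (p, ε, AAZ)
All input consumed; M is in state p.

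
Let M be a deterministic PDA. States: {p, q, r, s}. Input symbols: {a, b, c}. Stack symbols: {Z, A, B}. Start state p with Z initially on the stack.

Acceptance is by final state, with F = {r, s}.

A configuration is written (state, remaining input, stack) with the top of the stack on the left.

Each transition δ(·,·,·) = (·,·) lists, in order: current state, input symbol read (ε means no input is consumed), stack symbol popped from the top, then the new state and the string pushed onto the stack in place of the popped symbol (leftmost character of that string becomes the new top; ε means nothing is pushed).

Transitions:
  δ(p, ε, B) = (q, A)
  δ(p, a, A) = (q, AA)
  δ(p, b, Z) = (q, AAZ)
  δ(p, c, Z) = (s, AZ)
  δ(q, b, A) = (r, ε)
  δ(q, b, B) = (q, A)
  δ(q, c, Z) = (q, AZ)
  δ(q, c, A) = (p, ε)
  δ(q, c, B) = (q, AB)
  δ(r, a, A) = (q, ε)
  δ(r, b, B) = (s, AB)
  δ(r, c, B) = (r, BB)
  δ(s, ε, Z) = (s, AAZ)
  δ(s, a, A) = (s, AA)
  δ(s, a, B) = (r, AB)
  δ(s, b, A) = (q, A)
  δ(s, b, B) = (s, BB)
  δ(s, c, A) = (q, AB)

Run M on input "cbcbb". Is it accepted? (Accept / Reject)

(p, cbcbb, Z)
  read c, top Z: go to s, push AZ → (s, bcbb, AZ)
  read b, top A: go to q, push A → (q, cbb, AZ)
  read c, top A: go to p, push ε → (p, bb, Z)
  read b, top Z: go to q, push AAZ → (q, b, AAZ)
  read b, top A: go to r, push ε → (r, ε, AZ)
All input consumed; state r ∈ F.

Accept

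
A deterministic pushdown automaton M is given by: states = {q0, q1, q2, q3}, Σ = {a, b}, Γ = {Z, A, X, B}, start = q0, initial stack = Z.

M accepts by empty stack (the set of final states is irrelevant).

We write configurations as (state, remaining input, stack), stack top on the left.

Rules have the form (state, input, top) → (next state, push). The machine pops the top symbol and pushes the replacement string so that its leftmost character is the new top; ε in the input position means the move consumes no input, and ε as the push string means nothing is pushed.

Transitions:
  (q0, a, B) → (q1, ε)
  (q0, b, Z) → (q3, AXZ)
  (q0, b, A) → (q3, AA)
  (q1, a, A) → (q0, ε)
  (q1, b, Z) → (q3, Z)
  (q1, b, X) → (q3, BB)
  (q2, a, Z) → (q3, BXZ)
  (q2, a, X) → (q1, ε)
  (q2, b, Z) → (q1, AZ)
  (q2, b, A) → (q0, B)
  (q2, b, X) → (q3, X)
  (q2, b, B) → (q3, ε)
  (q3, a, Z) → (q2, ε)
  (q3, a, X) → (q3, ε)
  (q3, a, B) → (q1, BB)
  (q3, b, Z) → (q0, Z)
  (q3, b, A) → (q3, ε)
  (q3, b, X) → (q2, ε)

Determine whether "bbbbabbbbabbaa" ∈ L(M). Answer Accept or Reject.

(q0, bbbbabbbbabbaa, Z)
  read b, top Z: go to q3, push AXZ → (q3, bbbabbbbabbaa, AXZ)
  read b, top A: go to q3, push ε → (q3, bbabbbbabbaa, XZ)
  read b, top X: go to q2, push ε → (q2, babbbbabbaa, Z)
  read b, top Z: go to q1, push AZ → (q1, abbbbabbaa, AZ)
  read a, top A: go to q0, push ε → (q0, bbbbabbaa, Z)
  read b, top Z: go to q3, push AXZ → (q3, bbbabbaa, AXZ)
  read b, top A: go to q3, push ε → (q3, bbabbaa, XZ)
  read b, top X: go to q2, push ε → (q2, babbaa, Z)
  read b, top Z: go to q1, push AZ → (q1, abbaa, AZ)
  read a, top A: go to q0, push ε → (q0, bbaa, Z)
  read b, top Z: go to q3, push AXZ → (q3, baa, AXZ)
  read b, top A: go to q3, push ε → (q3, aa, XZ)
  read a, top X: go to q3, push ε → (q3, a, Z)
  read a, top Z: go to q2, push ε → (q2, ε, ε)
All input consumed and the stack is empty.

Accept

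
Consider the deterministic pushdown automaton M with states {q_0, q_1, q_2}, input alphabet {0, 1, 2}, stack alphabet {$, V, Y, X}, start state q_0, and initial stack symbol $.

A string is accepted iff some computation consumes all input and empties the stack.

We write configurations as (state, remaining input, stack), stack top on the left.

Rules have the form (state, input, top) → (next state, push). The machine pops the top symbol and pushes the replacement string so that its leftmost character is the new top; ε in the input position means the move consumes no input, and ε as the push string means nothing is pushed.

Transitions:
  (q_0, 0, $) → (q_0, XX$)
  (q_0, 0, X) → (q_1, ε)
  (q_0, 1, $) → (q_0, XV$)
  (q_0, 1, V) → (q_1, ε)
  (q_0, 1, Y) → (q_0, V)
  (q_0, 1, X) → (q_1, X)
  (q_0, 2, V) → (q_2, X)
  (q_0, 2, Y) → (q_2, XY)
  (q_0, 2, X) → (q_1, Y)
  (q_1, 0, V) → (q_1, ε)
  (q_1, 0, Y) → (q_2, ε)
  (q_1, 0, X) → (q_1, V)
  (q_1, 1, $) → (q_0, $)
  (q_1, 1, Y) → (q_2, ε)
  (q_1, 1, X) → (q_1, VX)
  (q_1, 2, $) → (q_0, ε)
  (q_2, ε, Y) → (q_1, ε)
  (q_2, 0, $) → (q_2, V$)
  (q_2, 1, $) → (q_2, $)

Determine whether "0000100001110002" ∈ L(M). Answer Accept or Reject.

(q_0, 0000100001110002, $)
  read 0, top $: go to q_0, push XX$ → (q_0, 000100001110002, XX$)
  read 0, top X: go to q_1, push ε → (q_1, 00100001110002, X$)
  read 0, top X: go to q_1, push V → (q_1, 0100001110002, V$)
  read 0, top V: go to q_1, push ε → (q_1, 100001110002, $)
  read 1, top $: go to q_0, push $ → (q_0, 00001110002, $)
  read 0, top $: go to q_0, push XX$ → (q_0, 0001110002, XX$)
  read 0, top X: go to q_1, push ε → (q_1, 001110002, X$)
  read 0, top X: go to q_1, push V → (q_1, 01110002, V$)
  read 0, top V: go to q_1, push ε → (q_1, 1110002, $)
  read 1, top $: go to q_0, push $ → (q_0, 110002, $)
  read 1, top $: go to q_0, push XV$ → (q_0, 10002, XV$)
  read 1, top X: go to q_1, push X → (q_1, 0002, XV$)
  read 0, top X: go to q_1, push V → (q_1, 002, VV$)
  read 0, top V: go to q_1, push ε → (q_1, 02, V$)
  read 0, top V: go to q_1, push ε → (q_1, 2, $)
  read 2, top $: go to q_0, push ε → (q_0, ε, ε)
All input consumed and the stack is empty.

Accept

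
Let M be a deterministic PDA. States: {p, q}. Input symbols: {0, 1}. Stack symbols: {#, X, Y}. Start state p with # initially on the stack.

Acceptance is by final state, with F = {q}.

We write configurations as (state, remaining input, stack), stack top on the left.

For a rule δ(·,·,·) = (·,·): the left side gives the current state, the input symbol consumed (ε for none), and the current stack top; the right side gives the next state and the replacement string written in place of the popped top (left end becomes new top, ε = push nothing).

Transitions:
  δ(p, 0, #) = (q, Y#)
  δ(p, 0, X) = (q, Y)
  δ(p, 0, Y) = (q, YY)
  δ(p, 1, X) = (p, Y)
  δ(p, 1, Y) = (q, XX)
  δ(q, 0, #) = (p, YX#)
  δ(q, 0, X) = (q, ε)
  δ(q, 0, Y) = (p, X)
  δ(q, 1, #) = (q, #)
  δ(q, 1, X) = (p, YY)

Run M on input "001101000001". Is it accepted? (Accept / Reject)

(p, 001101000001, #) ⊢ (q, 01101000001, Y#) ⊢ (p, 1101000001, X#) ⊢ (p, 101000001, Y#) ⊢ (q, 01000001, XX#) ⊢ (q, 1000001, X#) ⊢ (p, 000001, YY#) ⊢ (q, 00001, YYY#) ⊢ (p, 0001, XYY#) ⊢ (q, 001, YYY#) ⊢ (p, 01, XYY#) ⊢ (q, 1, YYY#)
No transition applies at (q, 1, YYY#); input not fully consumed.

Reject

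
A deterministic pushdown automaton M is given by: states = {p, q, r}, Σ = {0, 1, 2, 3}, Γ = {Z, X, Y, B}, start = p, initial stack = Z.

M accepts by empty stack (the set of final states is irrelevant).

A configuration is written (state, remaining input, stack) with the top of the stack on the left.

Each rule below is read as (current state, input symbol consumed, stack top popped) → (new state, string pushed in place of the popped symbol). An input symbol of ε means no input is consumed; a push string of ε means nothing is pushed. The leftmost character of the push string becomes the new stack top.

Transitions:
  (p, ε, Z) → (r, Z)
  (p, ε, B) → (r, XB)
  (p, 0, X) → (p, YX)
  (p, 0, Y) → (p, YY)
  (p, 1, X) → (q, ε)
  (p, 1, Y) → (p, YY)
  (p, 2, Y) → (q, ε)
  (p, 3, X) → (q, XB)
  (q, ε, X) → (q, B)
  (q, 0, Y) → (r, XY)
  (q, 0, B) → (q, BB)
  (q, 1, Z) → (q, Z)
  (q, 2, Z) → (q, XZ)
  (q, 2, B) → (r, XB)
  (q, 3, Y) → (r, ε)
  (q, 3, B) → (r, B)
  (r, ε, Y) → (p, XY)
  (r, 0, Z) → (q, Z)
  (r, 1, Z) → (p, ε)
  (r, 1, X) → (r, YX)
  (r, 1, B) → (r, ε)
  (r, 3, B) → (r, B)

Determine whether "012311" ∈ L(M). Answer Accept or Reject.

Accept

(p, 012311, Z)
  ε-move, top Z: go to r, push Z → (r, 012311, Z)
  read 0, top Z: go to q, push Z → (q, 12311, Z)
  read 1, top Z: go to q, push Z → (q, 2311, Z)
  read 2, top Z: go to q, push XZ → (q, 311, XZ)
  ε-move, top X: go to q, push B → (q, 311, BZ)
  read 3, top B: go to r, push B → (r, 11, BZ)
  read 1, top B: go to r, push ε → (r, 1, Z)
  read 1, top Z: go to p, push ε → (p, ε, ε)
All input consumed and the stack is empty.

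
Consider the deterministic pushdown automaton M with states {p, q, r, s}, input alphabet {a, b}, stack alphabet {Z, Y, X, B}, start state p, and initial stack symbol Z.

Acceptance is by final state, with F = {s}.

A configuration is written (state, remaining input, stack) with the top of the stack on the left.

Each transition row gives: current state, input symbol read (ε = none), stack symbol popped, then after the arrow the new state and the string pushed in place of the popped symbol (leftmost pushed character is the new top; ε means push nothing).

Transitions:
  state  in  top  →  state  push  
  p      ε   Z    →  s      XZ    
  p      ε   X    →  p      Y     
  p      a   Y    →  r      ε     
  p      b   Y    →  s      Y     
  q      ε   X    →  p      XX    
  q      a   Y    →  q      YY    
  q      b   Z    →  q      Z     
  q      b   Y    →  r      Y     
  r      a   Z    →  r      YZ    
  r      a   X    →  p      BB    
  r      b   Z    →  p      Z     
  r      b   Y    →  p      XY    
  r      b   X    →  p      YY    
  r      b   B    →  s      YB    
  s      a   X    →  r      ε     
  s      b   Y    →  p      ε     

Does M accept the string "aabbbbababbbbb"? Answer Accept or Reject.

(p, aabbbbababbbbb, Z)
  ε-move, top Z: go to s, push XZ → (s, aabbbbababbbbb, XZ)
  read a, top X: go to r, push ε → (r, abbbbababbbbb, Z)
  read a, top Z: go to r, push YZ → (r, bbbbababbbbb, YZ)
  read b, top Y: go to p, push XY → (p, bbbababbbbb, XYZ)
  ε-move, top X: go to p, push Y → (p, bbbababbbbb, YYZ)
  read b, top Y: go to s, push Y → (s, bbababbbbb, YYZ)
  read b, top Y: go to p, push ε → (p, bababbbbb, YZ)
  read b, top Y: go to s, push Y → (s, ababbbbb, YZ)
No transition applies at (s, ababbbbb, YZ); input not fully consumed.

Reject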